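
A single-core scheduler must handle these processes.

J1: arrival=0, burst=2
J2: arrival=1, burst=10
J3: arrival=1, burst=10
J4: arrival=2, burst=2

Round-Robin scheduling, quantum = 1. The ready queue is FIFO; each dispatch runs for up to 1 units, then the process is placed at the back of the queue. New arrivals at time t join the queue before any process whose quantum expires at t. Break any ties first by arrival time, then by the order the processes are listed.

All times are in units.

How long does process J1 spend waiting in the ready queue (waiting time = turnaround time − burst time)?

2

Schedule: | J1 0-1 | J2 1-2 | J3 2-3 | J1 3-4 | J4 4-5 | J2 5-6 | J3 6-7 | J4 7-8 | J2 8-9 | J3 9-10 | J2 10-11 | J3 11-12 | J2 12-13 | J3 13-14 | J2 14-15 | J3 15-16 | J2 16-17 | J3 17-18 | J2 18-19 | J3 19-20 | J2 20-21 | J3 21-22 | J2 22-23 | J3 23-24 |
Completion: J1=4  J2=23  J3=24  J4=8
Waiting(J1) = turnaround − burst = 4 − 2 = 2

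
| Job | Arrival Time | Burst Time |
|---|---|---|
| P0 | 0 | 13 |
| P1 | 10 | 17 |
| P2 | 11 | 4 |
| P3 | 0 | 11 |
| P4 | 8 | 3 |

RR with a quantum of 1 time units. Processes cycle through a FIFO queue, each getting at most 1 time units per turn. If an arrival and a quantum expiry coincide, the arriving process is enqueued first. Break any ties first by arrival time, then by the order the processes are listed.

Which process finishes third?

P3

Timeline: | P0 0-1 | P3 1-2 | P0 2-3 | P3 3-4 | P0 4-5 | P3 5-6 | P0 6-7 | P3 7-8 | P0 8-9 | P4 9-10 | P3 10-11 | P0 11-12 | P1 12-13 | P4 13-14 | P2 14-15 | P3 15-16 | P0 16-17 | P1 17-18 | P4 18-19 | P2 19-20 | P3 20-21 | P0 21-22 | P1 22-23 | P2 23-24 | P3 24-25 | P0 25-26 | P1 26-27 | P2 27-28 | P3 28-29 | P0 29-30 | P1 30-31 | P3 31-32 | P0 32-33 | P1 33-34 | P3 34-35 | P0 35-36 | P1 36-37 | P0 37-38 | P1 38-48 |
Completion: P0=38  P1=48  P2=28  P3=35  P4=19
Turnaround (C−A): P0=38  P1=38  P2=17  P3=35  P4=11
Finish order: P4 → P2 → P3 → P0 → P1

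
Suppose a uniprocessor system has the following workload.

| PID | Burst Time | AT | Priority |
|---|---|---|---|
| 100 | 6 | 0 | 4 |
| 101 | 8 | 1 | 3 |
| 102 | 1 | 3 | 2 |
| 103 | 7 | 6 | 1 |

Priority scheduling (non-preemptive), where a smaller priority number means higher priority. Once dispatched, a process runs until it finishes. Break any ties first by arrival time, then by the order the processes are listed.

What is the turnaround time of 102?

Gantt: | 100 0-6 | 103 6-13 | 102 13-14 | 101 14-22 |
Completion: 100=6  101=22  102=14  103=13
Turnaround (C−A): 100=6  101=21  102=11  103=7
Turnaround(102) = completion − arrival = 14 − 3 = 11

11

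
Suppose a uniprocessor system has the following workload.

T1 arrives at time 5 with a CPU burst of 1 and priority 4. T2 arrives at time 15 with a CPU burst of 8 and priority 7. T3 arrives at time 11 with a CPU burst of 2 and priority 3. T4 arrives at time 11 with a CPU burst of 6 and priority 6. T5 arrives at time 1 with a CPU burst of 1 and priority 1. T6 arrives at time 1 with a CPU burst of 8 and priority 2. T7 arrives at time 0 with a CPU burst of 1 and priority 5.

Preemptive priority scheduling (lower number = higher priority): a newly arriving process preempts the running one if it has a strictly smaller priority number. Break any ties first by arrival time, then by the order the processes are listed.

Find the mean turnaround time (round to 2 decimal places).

Timeline: | T7 0-1 | T5 1-2 | T6 2-10 | T1 10-11 | T3 11-13 | T4 13-19 | T2 19-27 |
Completion: T1=11  T2=27  T3=13  T4=19  T5=2  T6=10  T7=1
Turnaround times: T1=6, T2=12, T3=2, T4=8, T5=1, T6=9, T7=1
Average turnaround = (6+12+2+8+1+9+1) / 7 = 39/7 = 5.57

5.57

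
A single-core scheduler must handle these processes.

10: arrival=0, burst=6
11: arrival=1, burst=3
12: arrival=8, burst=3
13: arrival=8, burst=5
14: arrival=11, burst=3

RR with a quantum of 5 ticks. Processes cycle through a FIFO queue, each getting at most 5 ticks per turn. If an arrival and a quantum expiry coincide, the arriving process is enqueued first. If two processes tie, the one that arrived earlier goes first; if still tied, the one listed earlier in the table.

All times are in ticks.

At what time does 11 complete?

8

Schedule: | 10 0-5 | 11 5-8 | 10 8-9 | 12 9-12 | 13 12-17 | 14 17-20 |
Completion: 10=9  11=8  12=12  13=17  14=20
Turnaround (C−A): 10=9  11=7  12=4  13=9  14=9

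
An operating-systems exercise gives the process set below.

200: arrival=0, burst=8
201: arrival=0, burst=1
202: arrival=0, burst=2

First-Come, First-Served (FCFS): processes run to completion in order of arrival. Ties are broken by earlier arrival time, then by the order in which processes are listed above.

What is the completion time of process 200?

Timeline: | 200 0-8 | 201 8-9 | 202 9-11 |
Completion: 200=8  201=9  202=11

8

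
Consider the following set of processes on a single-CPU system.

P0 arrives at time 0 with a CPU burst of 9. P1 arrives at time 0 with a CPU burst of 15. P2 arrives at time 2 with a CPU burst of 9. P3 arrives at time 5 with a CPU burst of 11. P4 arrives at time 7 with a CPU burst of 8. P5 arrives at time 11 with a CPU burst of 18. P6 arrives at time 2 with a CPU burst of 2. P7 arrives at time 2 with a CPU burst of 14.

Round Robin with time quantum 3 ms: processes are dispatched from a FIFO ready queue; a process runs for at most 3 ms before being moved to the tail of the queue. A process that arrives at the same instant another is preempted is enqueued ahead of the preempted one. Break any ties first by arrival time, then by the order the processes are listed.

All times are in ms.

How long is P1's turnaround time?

Gantt: | P0 0-3 | P1 3-6 | P2 6-9 | P6 9-11 | P7 11-14 | P0 14-17 | P3 17-20 | P1 20-23 | P4 23-26 | P2 26-29 | P5 29-32 | P7 32-35 | P0 35-38 | P3 38-41 | P1 41-44 | P4 44-47 | P2 47-50 | P5 50-53 | P7 53-56 | P3 56-59 | P1 59-62 | P4 62-64 | P5 64-67 | P7 67-70 | P3 70-72 | P1 72-75 | P5 75-78 | P7 78-80 | P5 80-86 |
Completion: P0=38  P1=75  P2=50  P3=72  P4=64  P5=86  P6=11  P7=80
Turnaround (C−A): P0=38  P1=75  P2=48  P3=67  P4=57  P5=75  P6=9  P7=78
Turnaround(P1) = completion − arrival = 75 − 0 = 75

75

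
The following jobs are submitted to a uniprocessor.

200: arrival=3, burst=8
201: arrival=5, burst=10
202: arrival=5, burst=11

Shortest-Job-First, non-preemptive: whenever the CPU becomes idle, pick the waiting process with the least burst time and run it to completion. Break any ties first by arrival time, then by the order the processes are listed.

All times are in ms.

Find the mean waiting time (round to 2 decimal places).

7.33

Gantt: | idle 0-3 | 200 3-11 | 201 11-21 | 202 21-32 |
Completion: 200=11  201=21  202=32
Turnaround (C−A): 200=8  201=16  202=27
Waiting times: 200=0, 201=6, 202=16
Average waiting = (0+6+16) / 3 = 22/3 = 7.33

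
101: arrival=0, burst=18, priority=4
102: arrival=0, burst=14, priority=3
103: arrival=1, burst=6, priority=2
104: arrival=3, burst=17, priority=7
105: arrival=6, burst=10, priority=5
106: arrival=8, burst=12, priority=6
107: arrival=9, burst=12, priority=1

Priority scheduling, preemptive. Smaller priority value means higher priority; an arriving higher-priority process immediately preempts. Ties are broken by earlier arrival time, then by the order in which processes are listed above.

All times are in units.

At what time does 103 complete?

Schedule: | 102 0-1 | 103 1-7 | 102 7-9 | 107 9-21 | 102 21-32 | 101 32-50 | 105 50-60 | 106 60-72 | 104 72-89 |
Completion: 101=50  102=32  103=7  104=89  105=60  106=72  107=21

7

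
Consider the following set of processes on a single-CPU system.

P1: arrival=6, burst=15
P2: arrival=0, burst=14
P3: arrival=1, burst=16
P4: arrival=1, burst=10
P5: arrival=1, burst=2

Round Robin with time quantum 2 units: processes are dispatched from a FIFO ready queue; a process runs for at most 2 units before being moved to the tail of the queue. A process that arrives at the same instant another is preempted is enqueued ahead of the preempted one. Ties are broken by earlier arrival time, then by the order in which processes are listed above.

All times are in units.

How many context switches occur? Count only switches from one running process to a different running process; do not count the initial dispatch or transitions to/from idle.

27

Gantt: | P2 0-2 | P3 2-4 | P4 4-6 | P5 6-8 | P2 8-10 | P3 10-12 | P1 12-14 | P4 14-16 | P2 16-18 | P3 18-20 | P1 20-22 | P4 22-24 | P2 24-26 | P3 26-28 | P1 28-30 | P4 30-32 | P2 32-34 | P3 34-36 | P1 36-38 | P4 38-40 | P2 40-42 | P3 42-44 | P1 44-46 | P2 46-48 | P3 48-50 | P1 50-52 | P3 52-54 | P1 54-57 |
Completion: P1=57  P2=48  P3=54  P4=40  P5=8
Turnaround (C−A): P1=51  P2=48  P3=53  P4=39  P5=7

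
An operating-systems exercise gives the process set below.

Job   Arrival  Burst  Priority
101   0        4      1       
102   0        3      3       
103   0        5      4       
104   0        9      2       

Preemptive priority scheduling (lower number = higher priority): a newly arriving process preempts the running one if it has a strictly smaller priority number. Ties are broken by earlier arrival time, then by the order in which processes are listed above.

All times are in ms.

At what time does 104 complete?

13

Timeline: | 101 0-4 | 104 4-13 | 102 13-16 | 103 16-21 |
Completion: 101=4  102=16  103=21  104=13
Turnaround (C−A): 101=4  102=16  103=21  104=13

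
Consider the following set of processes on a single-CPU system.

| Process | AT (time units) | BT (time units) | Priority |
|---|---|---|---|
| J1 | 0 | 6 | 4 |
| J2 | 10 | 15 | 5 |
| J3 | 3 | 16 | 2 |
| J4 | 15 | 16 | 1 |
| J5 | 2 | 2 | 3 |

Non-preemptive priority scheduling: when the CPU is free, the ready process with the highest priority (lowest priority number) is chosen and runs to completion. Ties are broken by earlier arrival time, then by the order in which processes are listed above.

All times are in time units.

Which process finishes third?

Gantt: | J1 0-6 | J3 6-22 | J4 22-38 | J5 38-40 | J2 40-55 |
Completion: J1=6  J2=55  J3=22  J4=38  J5=40
Finish order: J1 → J3 → J4 → J5 → J2

J4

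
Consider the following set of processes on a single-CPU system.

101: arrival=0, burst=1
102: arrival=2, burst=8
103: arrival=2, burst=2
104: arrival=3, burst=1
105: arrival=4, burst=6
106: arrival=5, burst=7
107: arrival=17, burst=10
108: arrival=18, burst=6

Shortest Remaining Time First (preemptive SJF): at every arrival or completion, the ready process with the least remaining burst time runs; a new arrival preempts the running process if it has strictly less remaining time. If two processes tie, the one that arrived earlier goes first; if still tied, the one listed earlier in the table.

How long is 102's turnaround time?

30

Timeline: | 101 0-1 | idle 1-2 | 103 2-4 | 104 4-5 | 105 5-11 | 106 11-18 | 108 18-24 | 102 24-32 | 107 32-42 |
Completion: 101=1  102=32  103=4  104=5  105=11  106=18  107=42  108=24
Turnaround (C−A): 101=1  102=30  103=2  104=2  105=7  106=13  107=25  108=6
Turnaround(102) = completion − arrival = 32 − 2 = 30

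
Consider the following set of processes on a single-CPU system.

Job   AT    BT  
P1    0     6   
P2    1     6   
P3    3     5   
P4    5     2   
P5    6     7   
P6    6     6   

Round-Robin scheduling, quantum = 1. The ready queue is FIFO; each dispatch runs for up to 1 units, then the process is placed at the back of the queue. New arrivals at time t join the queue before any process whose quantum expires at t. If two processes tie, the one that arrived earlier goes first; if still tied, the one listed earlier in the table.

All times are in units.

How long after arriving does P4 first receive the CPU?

Gantt: | P1 0-1 | P2 1-2 | P1 2-3 | P2 3-4 | P3 4-5 | P1 5-6 | P2 6-7 | P4 7-8 | P3 8-9 | P5 9-10 | P6 10-11 | P1 11-12 | P2 12-13 | P4 13-14 | P3 14-15 | P5 15-16 | P6 16-17 | P1 17-18 | P2 18-19 | P3 19-20 | P5 20-21 | P6 21-22 | P1 22-23 | P2 23-24 | P3 24-25 | P5 25-26 | P6 26-27 | P5 27-28 | P6 28-29 | P5 29-30 | P6 30-31 | P5 31-32 |
Completion: P1=23  P2=24  P3=25  P4=14  P5=32  P6=31
Turnaround (C−A): P1=23  P2=23  P3=22  P4=9  P5=26  P6=25
Response(P4) = first start − arrival = 7 − 5 = 2

2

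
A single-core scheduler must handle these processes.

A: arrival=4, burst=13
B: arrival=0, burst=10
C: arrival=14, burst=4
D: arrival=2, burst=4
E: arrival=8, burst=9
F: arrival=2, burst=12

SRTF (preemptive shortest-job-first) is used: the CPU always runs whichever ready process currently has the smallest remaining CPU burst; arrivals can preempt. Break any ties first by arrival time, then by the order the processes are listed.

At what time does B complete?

14

Gantt: | B 0-2 | D 2-6 | B 6-14 | C 14-18 | E 18-27 | F 27-39 | A 39-52 |
Completion: A=52  B=14  C=18  D=6  E=27  F=39
Turnaround (C−A): A=48  B=14  C=4  D=4  E=19  F=37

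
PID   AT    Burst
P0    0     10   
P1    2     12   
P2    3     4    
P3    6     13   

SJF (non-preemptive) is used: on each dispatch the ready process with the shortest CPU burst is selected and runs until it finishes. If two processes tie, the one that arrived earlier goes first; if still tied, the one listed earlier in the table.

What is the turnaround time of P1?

Schedule: | P0 0-10 | P2 10-14 | P1 14-26 | P3 26-39 |
Completion: P0=10  P1=26  P2=14  P3=39
Turnaround(P1) = completion − arrival = 26 − 2 = 24

24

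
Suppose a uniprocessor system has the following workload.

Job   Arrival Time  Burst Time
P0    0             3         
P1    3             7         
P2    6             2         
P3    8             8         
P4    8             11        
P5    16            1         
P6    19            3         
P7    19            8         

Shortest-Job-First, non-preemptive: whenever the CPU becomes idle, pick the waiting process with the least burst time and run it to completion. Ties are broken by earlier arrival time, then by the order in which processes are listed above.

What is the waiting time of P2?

4

Gantt: | P0 0-3 | P1 3-10 | P2 10-12 | P3 12-20 | P5 20-21 | P6 21-24 | P7 24-32 | P4 32-43 |
Completion: P0=3  P1=10  P2=12  P3=20  P4=43  P5=21  P6=24  P7=32
Waiting(P2) = turnaround − burst = 6 − 2 = 4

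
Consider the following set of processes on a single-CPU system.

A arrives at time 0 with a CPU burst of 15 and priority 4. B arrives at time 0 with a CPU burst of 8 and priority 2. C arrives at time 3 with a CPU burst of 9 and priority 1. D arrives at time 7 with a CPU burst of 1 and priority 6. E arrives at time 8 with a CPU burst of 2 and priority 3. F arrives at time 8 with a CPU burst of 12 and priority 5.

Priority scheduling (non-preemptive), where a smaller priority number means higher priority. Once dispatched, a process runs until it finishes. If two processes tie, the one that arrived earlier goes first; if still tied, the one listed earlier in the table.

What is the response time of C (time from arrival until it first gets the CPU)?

Schedule: | B 0-8 | C 8-17 | E 17-19 | A 19-34 | F 34-46 | D 46-47 |
Completion: A=34  B=8  C=17  D=47  E=19  F=46
Response(C) = first start − arrival = 8 − 3 = 5

5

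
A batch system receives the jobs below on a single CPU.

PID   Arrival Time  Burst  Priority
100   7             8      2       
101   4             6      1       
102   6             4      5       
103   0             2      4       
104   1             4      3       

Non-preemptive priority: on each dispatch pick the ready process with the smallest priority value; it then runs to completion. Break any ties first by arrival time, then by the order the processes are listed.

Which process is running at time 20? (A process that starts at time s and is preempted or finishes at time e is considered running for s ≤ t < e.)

Gantt: | 103 0-2 | 104 2-6 | 101 6-12 | 100 12-20 | 102 20-24 |
Completion: 100=20  101=12  102=24  103=2  104=6
Turnaround (C−A): 100=13  101=8  102=18  103=2  104=5

102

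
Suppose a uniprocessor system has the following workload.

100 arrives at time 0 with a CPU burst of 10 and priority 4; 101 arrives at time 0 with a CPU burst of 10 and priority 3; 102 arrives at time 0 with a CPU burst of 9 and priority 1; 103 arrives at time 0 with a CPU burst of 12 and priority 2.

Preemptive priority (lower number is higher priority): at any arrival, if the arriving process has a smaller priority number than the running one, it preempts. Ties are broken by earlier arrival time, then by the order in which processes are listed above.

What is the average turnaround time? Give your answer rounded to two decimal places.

Gantt: | 102 0-9 | 103 9-21 | 101 21-31 | 100 31-41 |
Completion: 100=41  101=31  102=9  103=21
Turnaround times: 100=41, 101=31, 102=9, 103=21
Average turnaround = (41+31+9+21) / 4 = 102/4 = 25.50

25.50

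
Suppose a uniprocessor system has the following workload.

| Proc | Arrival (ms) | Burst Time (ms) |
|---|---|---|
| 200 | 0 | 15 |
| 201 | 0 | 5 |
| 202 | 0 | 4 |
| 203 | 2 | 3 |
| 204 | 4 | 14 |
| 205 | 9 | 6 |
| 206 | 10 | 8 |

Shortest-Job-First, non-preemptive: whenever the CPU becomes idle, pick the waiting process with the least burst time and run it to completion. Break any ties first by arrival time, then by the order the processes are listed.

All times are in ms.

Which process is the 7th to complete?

Schedule: | 202 0-4 | 203 4-7 | 201 7-12 | 205 12-18 | 206 18-26 | 204 26-40 | 200 40-55 |
Completion: 200=55  201=12  202=4  203=7  204=40  205=18  206=26
Finish order: 202 → 203 → 201 → 205 → 206 → 204 → 200

200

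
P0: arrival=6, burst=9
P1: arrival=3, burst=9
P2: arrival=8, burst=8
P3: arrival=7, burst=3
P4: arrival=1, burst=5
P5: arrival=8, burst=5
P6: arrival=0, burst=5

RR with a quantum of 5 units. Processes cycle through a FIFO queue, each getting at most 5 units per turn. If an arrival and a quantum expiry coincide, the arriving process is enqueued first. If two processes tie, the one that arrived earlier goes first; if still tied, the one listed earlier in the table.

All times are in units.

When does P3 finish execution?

Timeline: | P6 0-5 | P4 5-10 | P1 10-15 | P0 15-20 | P3 20-23 | P2 23-28 | P5 28-33 | P1 33-37 | P0 37-41 | P2 41-44 |
Completion: P0=41  P1=37  P2=44  P3=23  P4=10  P5=33  P6=5
Turnaround (C−A): P0=35  P1=34  P2=36  P3=16  P4=9  P5=25  P6=5

23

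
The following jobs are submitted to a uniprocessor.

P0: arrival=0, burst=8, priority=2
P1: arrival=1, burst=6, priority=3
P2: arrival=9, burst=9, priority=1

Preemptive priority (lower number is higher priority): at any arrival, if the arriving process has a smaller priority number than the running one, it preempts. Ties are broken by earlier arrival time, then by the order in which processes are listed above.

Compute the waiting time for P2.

Timeline: | P0 0-8 | P1 8-9 | P2 9-18 | P1 18-23 |
Completion: P0=8  P1=23  P2=18
Turnaround (C−A): P0=8  P1=22  P2=9
Waiting(P2) = turnaround − burst = 9 − 9 = 0

0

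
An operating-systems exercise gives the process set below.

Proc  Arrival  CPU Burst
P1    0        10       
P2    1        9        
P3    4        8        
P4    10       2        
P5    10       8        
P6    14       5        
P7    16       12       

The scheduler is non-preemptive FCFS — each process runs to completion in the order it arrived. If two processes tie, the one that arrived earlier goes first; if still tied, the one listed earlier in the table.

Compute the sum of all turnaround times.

163

Schedule: | P1 0-10 | P2 10-19 | P3 19-27 | P4 27-29 | P5 29-37 | P6 37-42 | P7 42-54 |
Completion: P1=10  P2=19  P3=27  P4=29  P5=37  P6=42  P7=54
Turnaround = completion − arrival: P1=10, P2=18, P3=23, P4=19, P5=27, P6=28, P7=38
Total turnaround = 10 + 18 + 23 + 19 + 27 + 28 + 38 = 163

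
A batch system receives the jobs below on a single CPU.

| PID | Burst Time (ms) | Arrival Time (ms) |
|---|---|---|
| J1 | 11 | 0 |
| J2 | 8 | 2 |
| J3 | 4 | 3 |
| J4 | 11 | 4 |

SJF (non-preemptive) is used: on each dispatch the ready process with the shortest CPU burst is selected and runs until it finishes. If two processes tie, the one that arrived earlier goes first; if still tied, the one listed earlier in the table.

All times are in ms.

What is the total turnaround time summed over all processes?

74

Schedule: | J1 0-11 | J3 11-15 | J2 15-23 | J4 23-34 |
Completion: J1=11  J2=23  J3=15  J4=34
Turnaround (C−A): J1=11  J2=21  J3=12  J4=30
Turnaround = completion − arrival: J1=11, J2=21, J3=12, J4=30
Total turnaround = 11 + 21 + 12 + 30 = 74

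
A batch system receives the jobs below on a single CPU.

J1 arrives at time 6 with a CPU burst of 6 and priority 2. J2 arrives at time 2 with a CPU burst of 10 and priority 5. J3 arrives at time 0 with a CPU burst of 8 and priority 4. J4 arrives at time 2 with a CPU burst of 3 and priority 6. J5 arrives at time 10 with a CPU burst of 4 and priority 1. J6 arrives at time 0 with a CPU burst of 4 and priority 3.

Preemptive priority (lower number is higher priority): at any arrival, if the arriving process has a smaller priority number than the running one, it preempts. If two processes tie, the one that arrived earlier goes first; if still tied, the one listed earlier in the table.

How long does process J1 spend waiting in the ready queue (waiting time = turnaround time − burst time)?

4

Schedule: | J6 0-4 | J3 4-6 | J1 6-10 | J5 10-14 | J1 14-16 | J3 16-22 | J2 22-32 | J4 32-35 |
Completion: J1=16  J2=32  J3=22  J4=35  J5=14  J6=4
Turnaround (C−A): J1=10  J2=30  J3=22  J4=33  J5=4  J6=4
Waiting(J1) = turnaround − burst = 10 − 6 = 4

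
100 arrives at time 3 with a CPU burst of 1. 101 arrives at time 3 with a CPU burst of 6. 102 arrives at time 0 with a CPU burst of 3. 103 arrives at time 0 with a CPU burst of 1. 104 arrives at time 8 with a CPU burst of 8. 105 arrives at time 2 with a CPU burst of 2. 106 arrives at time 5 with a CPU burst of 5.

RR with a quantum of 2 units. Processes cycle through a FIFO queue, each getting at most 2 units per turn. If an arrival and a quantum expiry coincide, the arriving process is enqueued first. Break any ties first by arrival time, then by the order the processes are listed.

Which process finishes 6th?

106

Timeline: | 102 0-2 | 103 2-3 | 105 3-5 | 102 5-6 | 100 6-7 | 101 7-9 | 106 9-11 | 104 11-13 | 101 13-15 | 106 15-17 | 104 17-19 | 101 19-21 | 106 21-22 | 104 22-26 |
Completion: 100=7  101=21  102=6  103=3  104=26  105=5  106=22
Turnaround (C−A): 100=4  101=18  102=6  103=3  104=18  105=3  106=17
Finish order: 103 → 105 → 102 → 100 → 101 → 106 → 104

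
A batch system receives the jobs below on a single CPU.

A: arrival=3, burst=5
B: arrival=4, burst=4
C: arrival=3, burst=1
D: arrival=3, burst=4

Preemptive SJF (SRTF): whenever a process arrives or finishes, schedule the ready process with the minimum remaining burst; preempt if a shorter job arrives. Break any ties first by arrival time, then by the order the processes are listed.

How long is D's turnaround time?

5

Gantt: | idle 0-3 | C 3-4 | D 4-8 | B 8-12 | A 12-17 |
Completion: A=17  B=12  C=4  D=8
Turnaround (C−A): A=14  B=8  C=1  D=5
Turnaround(D) = completion − arrival = 8 − 3 = 5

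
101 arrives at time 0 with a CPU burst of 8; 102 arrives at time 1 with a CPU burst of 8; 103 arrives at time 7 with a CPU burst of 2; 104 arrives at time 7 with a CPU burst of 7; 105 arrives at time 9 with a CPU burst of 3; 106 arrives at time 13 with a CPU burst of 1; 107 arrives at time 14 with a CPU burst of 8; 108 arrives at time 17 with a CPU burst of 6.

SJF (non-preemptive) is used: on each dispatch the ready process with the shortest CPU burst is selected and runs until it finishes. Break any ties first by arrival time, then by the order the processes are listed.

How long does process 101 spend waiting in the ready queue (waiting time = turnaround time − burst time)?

0

Timeline: | 101 0-8 | 103 8-10 | 105 10-13 | 106 13-14 | 104 14-21 | 108 21-27 | 102 27-35 | 107 35-43 |
Completion: 101=8  102=35  103=10  104=21  105=13  106=14  107=43  108=27
Turnaround (C−A): 101=8  102=34  103=3  104=14  105=4  106=1  107=29  108=10
Waiting(101) = turnaround − burst = 8 − 8 = 0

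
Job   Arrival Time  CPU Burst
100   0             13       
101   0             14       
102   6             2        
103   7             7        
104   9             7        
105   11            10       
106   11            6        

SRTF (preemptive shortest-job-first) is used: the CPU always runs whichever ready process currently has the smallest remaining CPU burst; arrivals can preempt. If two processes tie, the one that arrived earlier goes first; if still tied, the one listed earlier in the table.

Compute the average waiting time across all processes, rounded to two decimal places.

Gantt: | 100 0-6 | 102 6-8 | 100 8-15 | 106 15-21 | 103 21-28 | 104 28-35 | 105 35-45 | 101 45-59 |
Completion: 100=15  101=59  102=8  103=28  104=35  105=45  106=21
Waiting times: 100=2, 101=45, 102=0, 103=14, 104=19, 105=24, 106=4
Average waiting = (2+45+0+14+19+24+4) / 7 = 108/7 = 15.43

15.43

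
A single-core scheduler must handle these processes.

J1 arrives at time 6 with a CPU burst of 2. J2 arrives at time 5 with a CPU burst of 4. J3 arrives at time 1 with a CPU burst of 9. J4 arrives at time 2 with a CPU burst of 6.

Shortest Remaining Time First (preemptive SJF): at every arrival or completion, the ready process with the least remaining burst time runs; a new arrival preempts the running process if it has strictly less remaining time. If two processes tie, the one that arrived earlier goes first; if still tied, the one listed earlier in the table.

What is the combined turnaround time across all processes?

40

Timeline: | idle 0-1 | J3 1-2 | J4 2-8 | J1 8-10 | J2 10-14 | J3 14-22 |
Completion: J1=10  J2=14  J3=22  J4=8
Turnaround (C−A): J1=4  J2=9  J3=21  J4=6
Turnaround = completion − arrival: J1=4, J2=9, J3=21, J4=6
Total turnaround = 4 + 9 + 21 + 6 = 40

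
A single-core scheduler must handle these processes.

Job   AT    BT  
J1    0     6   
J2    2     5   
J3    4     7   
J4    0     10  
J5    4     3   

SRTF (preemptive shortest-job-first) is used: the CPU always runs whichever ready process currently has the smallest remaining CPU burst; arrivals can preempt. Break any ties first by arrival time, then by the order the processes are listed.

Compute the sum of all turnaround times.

Timeline: | J1 0-6 | J5 6-9 | J2 9-14 | J3 14-21 | J4 21-31 |
Completion: J1=6  J2=14  J3=21  J4=31  J5=9
Turnaround (C−A): J1=6  J2=12  J3=17  J4=31  J5=5
Turnaround = completion − arrival: J1=6, J2=12, J3=17, J4=31, J5=5
Total turnaround = 6 + 12 + 17 + 31 + 5 = 71

71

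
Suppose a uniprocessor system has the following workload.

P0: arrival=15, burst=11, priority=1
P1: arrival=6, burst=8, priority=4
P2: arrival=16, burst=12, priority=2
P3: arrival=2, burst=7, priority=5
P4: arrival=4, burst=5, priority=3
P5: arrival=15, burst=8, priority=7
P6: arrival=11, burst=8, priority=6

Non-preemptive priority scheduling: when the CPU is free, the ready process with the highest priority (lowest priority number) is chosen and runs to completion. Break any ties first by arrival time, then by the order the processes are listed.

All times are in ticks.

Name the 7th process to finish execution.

Timeline: | idle 0-2 | P3 2-9 | P4 9-14 | P1 14-22 | P0 22-33 | P2 33-45 | P6 45-53 | P5 53-61 |
Completion: P0=33  P1=22  P2=45  P3=9  P4=14  P5=61  P6=53
Turnaround (C−A): P0=18  P1=16  P2=29  P3=7  P4=10  P5=46  P6=42
Finish order: P3 → P4 → P1 → P0 → P2 → P6 → P5

P5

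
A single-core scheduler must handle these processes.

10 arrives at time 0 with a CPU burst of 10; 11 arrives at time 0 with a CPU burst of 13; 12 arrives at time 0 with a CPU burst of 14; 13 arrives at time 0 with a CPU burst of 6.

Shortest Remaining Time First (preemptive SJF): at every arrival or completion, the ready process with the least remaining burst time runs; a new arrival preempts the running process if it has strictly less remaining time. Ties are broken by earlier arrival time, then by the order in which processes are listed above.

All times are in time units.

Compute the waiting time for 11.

16

Schedule: | 13 0-6 | 10 6-16 | 11 16-29 | 12 29-43 |
Completion: 10=16  11=29  12=43  13=6
Turnaround (C−A): 10=16  11=29  12=43  13=6
Waiting(11) = turnaround − burst = 29 − 13 = 16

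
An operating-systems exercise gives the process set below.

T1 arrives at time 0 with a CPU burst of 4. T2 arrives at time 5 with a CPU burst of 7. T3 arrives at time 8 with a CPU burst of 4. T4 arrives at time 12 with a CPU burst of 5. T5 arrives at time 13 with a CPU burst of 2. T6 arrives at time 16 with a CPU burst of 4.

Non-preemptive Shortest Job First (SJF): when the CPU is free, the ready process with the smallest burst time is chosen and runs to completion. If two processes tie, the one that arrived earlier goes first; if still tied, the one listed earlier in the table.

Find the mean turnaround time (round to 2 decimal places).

Schedule: | T1 0-4 | idle 4-5 | T2 5-12 | T3 12-16 | T5 16-18 | T6 18-22 | T4 22-27 |
Completion: T1=4  T2=12  T3=16  T4=27  T5=18  T6=22
Turnaround times: T1=4, T2=7, T3=8, T4=15, T5=5, T6=6
Average turnaround = (4+7+8+15+5+6) / 6 = 45/6 = 7.50

7.50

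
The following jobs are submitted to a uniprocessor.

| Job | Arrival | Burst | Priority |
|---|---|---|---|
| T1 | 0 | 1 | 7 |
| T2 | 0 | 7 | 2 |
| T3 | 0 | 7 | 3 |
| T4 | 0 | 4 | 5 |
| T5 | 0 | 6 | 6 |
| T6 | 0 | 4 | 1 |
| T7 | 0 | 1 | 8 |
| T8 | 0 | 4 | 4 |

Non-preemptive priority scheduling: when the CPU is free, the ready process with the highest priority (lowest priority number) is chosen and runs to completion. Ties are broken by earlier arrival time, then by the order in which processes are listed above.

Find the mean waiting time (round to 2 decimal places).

Schedule: | T6 0-4 | T2 4-11 | T3 11-18 | T8 18-22 | T4 22-26 | T5 26-32 | T1 32-33 | T7 33-34 |
Completion: T1=33  T2=11  T3=18  T4=26  T5=32  T6=4  T7=34  T8=22
Waiting times: T1=32, T2=4, T3=11, T4=22, T5=26, T6=0, T7=33, T8=18
Average waiting = (32+4+11+22+26+0+33+18) / 8 = 146/8 = 18.25

18.25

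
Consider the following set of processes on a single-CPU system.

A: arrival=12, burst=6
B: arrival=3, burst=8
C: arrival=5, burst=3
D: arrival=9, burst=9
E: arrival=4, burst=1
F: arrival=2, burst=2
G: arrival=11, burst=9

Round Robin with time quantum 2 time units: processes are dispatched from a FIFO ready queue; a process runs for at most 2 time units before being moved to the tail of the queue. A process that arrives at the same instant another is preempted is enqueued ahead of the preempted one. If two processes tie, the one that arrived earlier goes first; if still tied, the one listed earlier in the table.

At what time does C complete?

14

Gantt: | idle 0-2 | F 2-4 | B 4-6 | E 6-7 | C 7-9 | B 9-11 | D 11-13 | C 13-14 | G 14-16 | B 16-18 | A 18-20 | D 20-22 | G 22-24 | B 24-26 | A 26-28 | D 28-30 | G 30-32 | A 32-34 | D 34-36 | G 36-38 | D 38-39 | G 39-40 |
Completion: A=34  B=26  C=14  D=39  E=7  F=4  G=40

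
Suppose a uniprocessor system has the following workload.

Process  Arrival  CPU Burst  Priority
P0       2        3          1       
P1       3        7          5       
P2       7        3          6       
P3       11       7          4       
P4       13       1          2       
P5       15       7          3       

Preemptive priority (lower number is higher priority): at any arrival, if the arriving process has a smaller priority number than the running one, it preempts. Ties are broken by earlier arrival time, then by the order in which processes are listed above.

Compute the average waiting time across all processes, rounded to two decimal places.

Gantt: | idle 0-2 | P0 2-5 | P1 5-11 | P3 11-13 | P4 13-14 | P3 14-15 | P5 15-22 | P3 22-26 | P1 26-27 | P2 27-30 |
Completion: P0=5  P1=27  P2=30  P3=26  P4=14  P5=22
Waiting times: P0=0, P1=17, P2=20, P3=8, P4=0, P5=0
Average waiting = (0+17+20+8+0+0) / 6 = 45/6 = 7.50

7.50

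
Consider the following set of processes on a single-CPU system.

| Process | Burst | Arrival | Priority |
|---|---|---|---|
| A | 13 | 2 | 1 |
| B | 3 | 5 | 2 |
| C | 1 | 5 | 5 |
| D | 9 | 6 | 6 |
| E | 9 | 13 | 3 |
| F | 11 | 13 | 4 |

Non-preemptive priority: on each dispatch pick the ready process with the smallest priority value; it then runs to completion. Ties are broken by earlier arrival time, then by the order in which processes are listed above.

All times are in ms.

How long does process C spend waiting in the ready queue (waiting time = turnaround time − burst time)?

33

Timeline: | idle 0-2 | A 2-15 | B 15-18 | E 18-27 | F 27-38 | C 38-39 | D 39-48 |
Completion: A=15  B=18  C=39  D=48  E=27  F=38
Turnaround (C−A): A=13  B=13  C=34  D=42  E=14  F=25
Waiting(C) = turnaround − burst = 34 − 1 = 33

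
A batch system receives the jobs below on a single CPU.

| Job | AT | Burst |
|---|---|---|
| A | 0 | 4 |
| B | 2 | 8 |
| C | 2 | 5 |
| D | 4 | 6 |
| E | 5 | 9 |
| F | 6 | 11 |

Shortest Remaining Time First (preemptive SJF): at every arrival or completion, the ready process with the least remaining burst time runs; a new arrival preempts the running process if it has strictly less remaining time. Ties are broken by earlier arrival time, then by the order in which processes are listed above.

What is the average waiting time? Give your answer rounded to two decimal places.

10.67

Gantt: | A 0-4 | C 4-9 | D 9-15 | B 15-23 | E 23-32 | F 32-43 |
Completion: A=4  B=23  C=9  D=15  E=32  F=43
Waiting times: A=0, B=13, C=2, D=5, E=18, F=26
Average waiting = (0+13+2+5+18+26) / 6 = 64/6 = 10.67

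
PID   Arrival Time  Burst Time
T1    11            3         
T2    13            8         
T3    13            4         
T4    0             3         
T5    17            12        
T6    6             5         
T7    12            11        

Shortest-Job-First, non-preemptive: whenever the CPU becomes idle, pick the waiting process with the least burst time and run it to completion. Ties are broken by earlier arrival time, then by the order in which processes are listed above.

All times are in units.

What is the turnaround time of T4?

3

Timeline: | T4 0-3 | idle 3-6 | T6 6-11 | T1 11-14 | T3 14-18 | T2 18-26 | T7 26-37 | T5 37-49 |
Completion: T1=14  T2=26  T3=18  T4=3  T5=49  T6=11  T7=37
Turnaround (C−A): T1=3  T2=13  T3=5  T4=3  T5=32  T6=5  T7=25
Turnaround(T4) = completion − arrival = 3 − 0 = 3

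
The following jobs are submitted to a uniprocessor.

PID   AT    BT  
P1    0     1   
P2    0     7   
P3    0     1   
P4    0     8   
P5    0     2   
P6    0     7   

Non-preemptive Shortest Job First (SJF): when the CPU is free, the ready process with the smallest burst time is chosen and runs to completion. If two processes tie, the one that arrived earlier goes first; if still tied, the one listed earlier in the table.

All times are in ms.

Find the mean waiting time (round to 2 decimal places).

Schedule: | P1 0-1 | P3 1-2 | P5 2-4 | P2 4-11 | P6 11-18 | P4 18-26 |
Completion: P1=1  P2=11  P3=2  P4=26  P5=4  P6=18
Turnaround (C−A): P1=1  P2=11  P3=2  P4=26  P5=4  P6=18
Waiting times: P1=0, P2=4, P3=1, P4=18, P5=2, P6=11
Average waiting = (0+4+1+18+2+11) / 6 = 36/6 = 6.00

6.00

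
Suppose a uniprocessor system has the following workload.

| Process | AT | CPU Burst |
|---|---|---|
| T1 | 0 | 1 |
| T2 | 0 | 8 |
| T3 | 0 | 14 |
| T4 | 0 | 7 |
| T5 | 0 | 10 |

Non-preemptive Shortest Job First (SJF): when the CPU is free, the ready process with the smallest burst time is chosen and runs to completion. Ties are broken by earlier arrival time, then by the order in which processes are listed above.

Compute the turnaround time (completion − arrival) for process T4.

8

Schedule: | T1 0-1 | T4 1-8 | T2 8-16 | T5 16-26 | T3 26-40 |
Completion: T1=1  T2=16  T3=40  T4=8  T5=26
Turnaround (C−A): T1=1  T2=16  T3=40  T4=8  T5=26
Turnaround(T4) = completion − arrival = 8 − 0 = 8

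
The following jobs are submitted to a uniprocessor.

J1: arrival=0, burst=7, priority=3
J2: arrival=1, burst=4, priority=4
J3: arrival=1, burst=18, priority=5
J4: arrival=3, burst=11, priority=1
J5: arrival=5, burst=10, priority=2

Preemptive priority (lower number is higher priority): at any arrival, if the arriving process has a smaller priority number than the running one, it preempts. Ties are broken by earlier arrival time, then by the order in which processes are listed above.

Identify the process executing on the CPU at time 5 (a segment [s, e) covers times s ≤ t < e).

Schedule: | J1 0-3 | J4 3-14 | J5 14-24 | J1 24-28 | J2 28-32 | J3 32-50 |
Completion: J1=28  J2=32  J3=50  J4=14  J5=24

J4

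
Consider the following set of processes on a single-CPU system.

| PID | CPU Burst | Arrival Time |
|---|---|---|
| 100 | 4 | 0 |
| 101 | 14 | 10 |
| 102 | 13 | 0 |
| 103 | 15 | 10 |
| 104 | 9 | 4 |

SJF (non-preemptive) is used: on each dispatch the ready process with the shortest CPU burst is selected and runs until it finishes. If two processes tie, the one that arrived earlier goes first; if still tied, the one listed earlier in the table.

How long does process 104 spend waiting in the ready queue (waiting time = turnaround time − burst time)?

Schedule: | 100 0-4 | 104 4-13 | 102 13-26 | 101 26-40 | 103 40-55 |
Completion: 100=4  101=40  102=26  103=55  104=13
Waiting(104) = turnaround − burst = 9 − 9 = 0

0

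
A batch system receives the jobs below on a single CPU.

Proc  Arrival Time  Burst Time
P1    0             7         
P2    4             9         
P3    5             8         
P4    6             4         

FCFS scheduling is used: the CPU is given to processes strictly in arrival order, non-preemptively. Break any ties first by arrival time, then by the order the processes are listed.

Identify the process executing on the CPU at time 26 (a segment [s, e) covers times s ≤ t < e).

Gantt: | P1 0-7 | P2 7-16 | P3 16-24 | P4 24-28 |
Completion: P1=7  P2=16  P3=24  P4=28
Turnaround (C−A): P1=7  P2=12  P3=19  P4=22

P4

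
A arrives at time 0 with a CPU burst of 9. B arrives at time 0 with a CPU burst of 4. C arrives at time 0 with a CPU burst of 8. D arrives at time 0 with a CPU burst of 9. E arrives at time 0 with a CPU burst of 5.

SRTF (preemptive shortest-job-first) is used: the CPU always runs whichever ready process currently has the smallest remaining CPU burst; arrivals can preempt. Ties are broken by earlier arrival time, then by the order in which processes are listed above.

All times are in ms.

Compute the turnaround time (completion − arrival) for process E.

9

Timeline: | B 0-4 | E 4-9 | C 9-17 | A 17-26 | D 26-35 |
Completion: A=26  B=4  C=17  D=35  E=9
Turnaround (C−A): A=26  B=4  C=17  D=35  E=9
Turnaround(E) = completion − arrival = 9 − 0 = 9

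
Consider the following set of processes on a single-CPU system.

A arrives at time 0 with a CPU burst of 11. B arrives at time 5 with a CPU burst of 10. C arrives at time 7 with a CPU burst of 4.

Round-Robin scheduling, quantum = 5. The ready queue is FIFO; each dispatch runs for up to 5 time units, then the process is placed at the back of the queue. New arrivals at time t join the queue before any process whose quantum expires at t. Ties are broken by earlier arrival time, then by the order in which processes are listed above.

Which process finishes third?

Gantt: | A 0-5 | B 5-10 | A 10-15 | C 15-19 | B 19-24 | A 24-25 |
Completion: A=25  B=24  C=19
Finish order: C → B → A

A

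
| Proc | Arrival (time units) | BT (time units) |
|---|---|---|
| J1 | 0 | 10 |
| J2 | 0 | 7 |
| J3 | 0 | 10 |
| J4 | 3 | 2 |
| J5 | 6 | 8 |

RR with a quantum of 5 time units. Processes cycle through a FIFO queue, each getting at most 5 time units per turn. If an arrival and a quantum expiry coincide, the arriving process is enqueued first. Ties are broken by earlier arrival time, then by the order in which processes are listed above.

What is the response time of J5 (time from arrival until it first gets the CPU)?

Schedule: | J1 0-5 | J2 5-10 | J3 10-15 | J4 15-17 | J1 17-22 | J5 22-27 | J2 27-29 | J3 29-34 | J5 34-37 |
Completion: J1=22  J2=29  J3=34  J4=17  J5=37
Turnaround (C−A): J1=22  J2=29  J3=34  J4=14  J5=31
Response(J5) = first start − arrival = 22 − 6 = 16

16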